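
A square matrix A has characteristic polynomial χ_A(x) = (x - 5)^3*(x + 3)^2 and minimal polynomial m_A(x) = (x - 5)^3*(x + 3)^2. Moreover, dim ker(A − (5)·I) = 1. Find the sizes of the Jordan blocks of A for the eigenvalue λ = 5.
Block sizes for λ = 5: [3]

Step 1 — from the characteristic polynomial, algebraic multiplicity of λ = 5 is 3. From dim ker(A − (5)·I) = 1, there are exactly 1 Jordan blocks for λ = 5.
Step 2 — from the minimal polynomial, the factor (x − 5)^3 tells us the largest block for λ = 5 has size 3.
Step 3 — with total size 3, 1 blocks, and largest block 3, the block sizes (in nonincreasing order) are [3].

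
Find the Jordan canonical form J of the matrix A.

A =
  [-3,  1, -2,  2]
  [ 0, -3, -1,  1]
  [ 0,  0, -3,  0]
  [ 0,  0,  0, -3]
J_3(-3) ⊕ J_1(-3)

The characteristic polynomial is
  det(x·I − A) = x^4 + 12*x^3 + 54*x^2 + 108*x + 81 = (x + 3)^4

Eigenvalues and multiplicities (the geometric multiplicity of λ is n − rank(A − λI), which equals the number of Jordan blocks for λ):
  λ = -3: algebraic multiplicity = 4, geometric multiplicity = 2

Determining the block sizes for each eigenvalue:
  λ = -3: with am = 4 and gm = 2, the partition is not yet determined (e.g. several partitions of 4 into 2 parts exist). Let N = A − (-3)·I. Computing rank(N^1) = 2, rank(N^2) = 1, rank(N^3) = 0; the number of blocks of size ≥ j is rank(N^{j−1}) − rank(N^j), giving [2, 1, 1]. So we have 1 block(s) of size 3, 1 block(s) of size 1 → block sizes [3, 1]

Assembling the blocks gives a Jordan form
J =
  [-3,  1,  0,  0]
  [ 0, -3,  1,  0]
  [ 0,  0, -3,  0]
  [ 0,  0,  0, -3]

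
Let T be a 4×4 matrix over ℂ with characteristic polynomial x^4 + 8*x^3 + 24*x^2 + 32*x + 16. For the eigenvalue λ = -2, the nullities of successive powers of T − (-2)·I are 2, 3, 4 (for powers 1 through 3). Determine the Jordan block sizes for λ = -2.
Block sizes for λ = -2: [3, 1]

From the dimensions of kernels of powers, the number of Jordan blocks of size at least j is d_j − d_{j−1} where d_j = dim ker(N^j) (with d_0 = 0). Computing the differences gives [2, 1, 1].
The number of blocks of size exactly k is (#blocks of size ≥ k) − (#blocks of size ≥ k + 1), so the partition is: 1 block(s) of size 1, 1 block(s) of size 3.
In nonincreasing order the block sizes are [3, 1].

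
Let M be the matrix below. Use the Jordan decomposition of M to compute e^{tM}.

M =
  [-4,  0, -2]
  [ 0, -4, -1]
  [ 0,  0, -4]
e^{tM} =
  [exp(-4*t), 0, -2*t*exp(-4*t)]
  [0, exp(-4*t), -t*exp(-4*t)]
  [0, 0, exp(-4*t)]

Strategy: write M = P · J · P⁻¹ where J is a Jordan canonical form, so e^{tM} = P · e^{tJ} · P⁻¹, and e^{tJ} can be computed block-by-block.

M has Jordan form
J =
  [-4,  1,  0]
  [ 0, -4,  0]
  [ 0,  0, -4]
(up to reordering of blocks).

Per-block formulas:
  For a 1×1 block at λ = -4: exp(t · [-4]) = [e^(-4t)].
  For a 2×2 Jordan block J_2(-4): exp(t · J_2(-4)) = e^(-4t)·(I + t·N), where N is the 2×2 nilpotent shift.

After assembling e^{tJ} and conjugating by P, we get:

e^{tM} =
  [exp(-4*t), 0, -2*t*exp(-4*t)]
  [0, exp(-4*t), -t*exp(-4*t)]
  [0, 0, exp(-4*t)]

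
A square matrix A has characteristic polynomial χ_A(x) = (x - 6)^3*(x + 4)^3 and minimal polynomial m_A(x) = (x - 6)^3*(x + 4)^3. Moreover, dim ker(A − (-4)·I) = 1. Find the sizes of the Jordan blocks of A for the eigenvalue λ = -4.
Block sizes for λ = -4: [3]

Step 1 — from the characteristic polynomial, algebraic multiplicity of λ = -4 is 3. From dim ker(A − (-4)·I) = 1, there are exactly 1 Jordan blocks for λ = -4.
Step 2 — from the minimal polynomial, the factor (x + 4)^3 tells us the largest block for λ = -4 has size 3.
Step 3 — with total size 3, 1 blocks, and largest block 3, the block sizes (in nonincreasing order) are [3].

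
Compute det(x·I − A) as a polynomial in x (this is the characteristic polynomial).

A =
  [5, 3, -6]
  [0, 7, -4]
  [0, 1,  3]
x^3 - 15*x^2 + 75*x - 125

Expanding det(x·I − A) (e.g. by cofactor expansion or by noting that A is similar to its Jordan form J, which has the same characteristic polynomial as A) gives
  χ_A(x) = x^3 - 15*x^2 + 75*x - 125
which factors as (x - 5)^3. The eigenvalues (with algebraic multiplicities) are λ = 5 with multiplicity 3.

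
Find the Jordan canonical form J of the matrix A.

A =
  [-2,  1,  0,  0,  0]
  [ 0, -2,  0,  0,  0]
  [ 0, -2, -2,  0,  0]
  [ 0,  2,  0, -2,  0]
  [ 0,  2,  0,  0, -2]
J_2(-2) ⊕ J_1(-2) ⊕ J_1(-2) ⊕ J_1(-2)

The characteristic polynomial is
  det(x·I − A) = x^5 + 10*x^4 + 40*x^3 + 80*x^2 + 80*x + 32 = (x + 2)^5

Eigenvalues and multiplicities (the geometric multiplicity of λ is n − rank(A − λI), which equals the number of Jordan blocks for λ):
  λ = -2: algebraic multiplicity = 5, geometric multiplicity = 4

Determining the block sizes for each eigenvalue:
  λ = -2: 4 blocks summing to 5 forces exactly one block of size 2 and the rest size 1 → block sizes [2, 1, 1, 1]

Assembling the blocks gives a Jordan form
J =
  [-2,  1,  0,  0,  0]
  [ 0, -2,  0,  0,  0]
  [ 0,  0, -2,  0,  0]
  [ 0,  0,  0, -2,  0]
  [ 0,  0,  0,  0, -2]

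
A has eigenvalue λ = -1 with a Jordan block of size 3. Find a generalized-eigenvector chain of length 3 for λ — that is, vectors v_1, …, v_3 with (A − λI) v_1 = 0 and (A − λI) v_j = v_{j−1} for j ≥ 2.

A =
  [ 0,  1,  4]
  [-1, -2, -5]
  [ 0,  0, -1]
A Jordan chain for λ = -1 of length 3:
v_1 = (-1, 1, 0)ᵀ
v_2 = (4, -5, 0)ᵀ
v_3 = (0, 0, 1)ᵀ

Let N = A − (-1)·I. We want v_3 with N^3 v_3 = 0 but N^2 v_3 ≠ 0; then v_{j-1} := N · v_j for j = 3, …, 2.

Pick v_3 = (0, 0, 1)ᵀ.
Then v_2 = N · v_3 = (4, -5, 0)ᵀ.
Then v_1 = N · v_2 = (-1, 1, 0)ᵀ.

Sanity check: (A − (-1)·I) v_1 = (0, 0, 0)ᵀ = 0. ✓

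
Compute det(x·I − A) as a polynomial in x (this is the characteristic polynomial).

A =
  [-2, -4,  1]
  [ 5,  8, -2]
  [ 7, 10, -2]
x^3 - 4*x^2 + 5*x - 2

Expanding det(x·I − A) (e.g. by cofactor expansion or by noting that A is similar to its Jordan form J, which has the same characteristic polynomial as A) gives
  χ_A(x) = x^3 - 4*x^2 + 5*x - 2
which factors as (x - 2)*(x - 1)^2. The eigenvalues (with algebraic multiplicities) are λ = 1 with multiplicity 2, λ = 2 with multiplicity 1.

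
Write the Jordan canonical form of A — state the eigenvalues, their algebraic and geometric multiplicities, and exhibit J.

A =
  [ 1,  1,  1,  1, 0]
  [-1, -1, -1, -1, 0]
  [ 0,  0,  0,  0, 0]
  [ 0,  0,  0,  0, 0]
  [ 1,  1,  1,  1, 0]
J_2(0) ⊕ J_1(0) ⊕ J_1(0) ⊕ J_1(0)

The characteristic polynomial is
  det(x·I − A) = x^5

Eigenvalues and multiplicities (the geometric multiplicity of λ is n − rank(A − λI), which equals the number of Jordan blocks for λ):
  λ = 0: algebraic multiplicity = 5, geometric multiplicity = 4

Determining the block sizes for each eigenvalue:
  λ = 0: 4 blocks summing to 5 forces exactly one block of size 2 and the rest size 1 → block sizes [2, 1, 1, 1]

Assembling the blocks gives a Jordan form
J =
  [0, 1, 0, 0, 0]
  [0, 0, 0, 0, 0]
  [0, 0, 0, 0, 0]
  [0, 0, 0, 0, 0]
  [0, 0, 0, 0, 0]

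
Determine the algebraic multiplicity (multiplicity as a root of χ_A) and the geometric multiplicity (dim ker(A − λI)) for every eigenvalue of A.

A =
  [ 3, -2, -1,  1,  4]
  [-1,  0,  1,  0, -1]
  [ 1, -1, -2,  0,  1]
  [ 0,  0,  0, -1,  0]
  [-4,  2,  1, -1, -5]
λ = -1: alg = 5, geom = 3

Step 1 — factor the characteristic polynomial to read off the algebraic multiplicities:
  χ_A(x) = (x + 1)^5

Step 2 — compute geometric multiplicities via the rank-nullity identity g(λ) = n − rank(A − λI):
  rank(A − (-1)·I) = 2, so dim ker(A − (-1)·I) = n − 2 = 3

Summary:
  λ = -1: algebraic multiplicity = 5, geometric multiplicity = 3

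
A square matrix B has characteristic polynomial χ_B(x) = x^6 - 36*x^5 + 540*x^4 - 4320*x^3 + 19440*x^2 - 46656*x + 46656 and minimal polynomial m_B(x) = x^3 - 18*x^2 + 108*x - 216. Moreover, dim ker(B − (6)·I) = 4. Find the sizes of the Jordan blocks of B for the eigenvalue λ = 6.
Block sizes for λ = 6: [3, 1, 1, 1]

Step 1 — from the characteristic polynomial, algebraic multiplicity of λ = 6 is 6. From dim ker(B − (6)·I) = 4, there are exactly 4 Jordan blocks for λ = 6.
Step 2 — from the minimal polynomial, the factor (x − 6)^3 tells us the largest block for λ = 6 has size 3.
Step 3 — with total size 6, 4 blocks, and largest block 3, the block sizes (in nonincreasing order) are [3, 1, 1, 1].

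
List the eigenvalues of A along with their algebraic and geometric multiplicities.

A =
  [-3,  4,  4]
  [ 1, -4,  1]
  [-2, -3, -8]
λ = -5: alg = 3, geom = 1

Step 1 — factor the characteristic polynomial to read off the algebraic multiplicities:
  χ_A(x) = (x + 5)^3

Step 2 — compute geometric multiplicities via the rank-nullity identity g(λ) = n − rank(A − λI):
  rank(A − (-5)·I) = 2, so dim ker(A − (-5)·I) = n − 2 = 1

Summary:
  λ = -5: algebraic multiplicity = 3, geometric multiplicity = 1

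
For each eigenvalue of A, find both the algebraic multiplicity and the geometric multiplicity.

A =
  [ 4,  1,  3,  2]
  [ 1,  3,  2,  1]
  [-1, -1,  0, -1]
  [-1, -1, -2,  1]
λ = 2: alg = 4, geom = 2

Step 1 — factor the characteristic polynomial to read off the algebraic multiplicities:
  χ_A(x) = (x - 2)^4

Step 2 — compute geometric multiplicities via the rank-nullity identity g(λ) = n − rank(A − λI):
  rank(A − (2)·I) = 2, so dim ker(A − (2)·I) = n − 2 = 2

Summary:
  λ = 2: algebraic multiplicity = 4, geometric multiplicity = 2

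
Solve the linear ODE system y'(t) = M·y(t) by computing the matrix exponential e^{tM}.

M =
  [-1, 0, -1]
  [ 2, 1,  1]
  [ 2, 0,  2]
e^{tM} =
  [2 - exp(t), 0, 1 - exp(t)]
  [2*exp(t) - 2, exp(t), exp(t) - 1]
  [2*exp(t) - 2, 0, 2*exp(t) - 1]

Strategy: write M = P · J · P⁻¹ where J is a Jordan canonical form, so e^{tM} = P · e^{tJ} · P⁻¹, and e^{tJ} can be computed block-by-block.

M has Jordan form
J =
  [0, 0, 0]
  [0, 1, 0]
  [0, 0, 1]
(up to reordering of blocks).

Per-block formulas:
  For a 1×1 block at λ = 1: exp(t · [1]) = [e^(1t)].
  For a 1×1 block at λ = 0: exp(t · [0]) = [e^(0t)].

After assembling e^{tJ} and conjugating by P, we get:

e^{tM} =
  [2 - exp(t), 0, 1 - exp(t)]
  [2*exp(t) - 2, exp(t), exp(t) - 1]
  [2*exp(t) - 2, 0, 2*exp(t) - 1]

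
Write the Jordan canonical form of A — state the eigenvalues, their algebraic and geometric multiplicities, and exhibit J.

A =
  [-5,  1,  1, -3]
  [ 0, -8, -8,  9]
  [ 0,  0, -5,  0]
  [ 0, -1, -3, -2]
J_3(-5) ⊕ J_1(-5)

The characteristic polynomial is
  det(x·I − A) = x^4 + 20*x^3 + 150*x^2 + 500*x + 625 = (x + 5)^4

Eigenvalues and multiplicities (the geometric multiplicity of λ is n − rank(A − λI), which equals the number of Jordan blocks for λ):
  λ = -5: algebraic multiplicity = 4, geometric multiplicity = 2

Determining the block sizes for each eigenvalue:
  λ = -5: with am = 4 and gm = 2, the partition is not yet determined (e.g. several partitions of 4 into 2 parts exist). Let N = A − (-5)·I. Computing rank(N^1) = 2, rank(N^2) = 1, rank(N^3) = 0; the number of blocks of size ≥ j is rank(N^{j−1}) − rank(N^j), giving [2, 1, 1]. So we have 1 block(s) of size 3, 1 block(s) of size 1 → block sizes [3, 1]

Assembling the blocks gives a Jordan form
J =
  [-5,  1,  0,  0]
  [ 0, -5,  1,  0]
  [ 0,  0, -5,  0]
  [ 0,  0,  0, -5]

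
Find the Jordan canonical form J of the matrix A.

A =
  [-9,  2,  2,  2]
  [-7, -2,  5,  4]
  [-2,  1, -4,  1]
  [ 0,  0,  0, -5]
J_3(-5) ⊕ J_1(-5)

The characteristic polynomial is
  det(x·I − A) = x^4 + 20*x^3 + 150*x^2 + 500*x + 625 = (x + 5)^4

Eigenvalues and multiplicities (the geometric multiplicity of λ is n − rank(A − λI), which equals the number of Jordan blocks for λ):
  λ = -5: algebraic multiplicity = 4, geometric multiplicity = 2

Determining the block sizes for each eigenvalue:
  λ = -5: with am = 4 and gm = 2, the partition is not yet determined (e.g. several partitions of 4 into 2 parts exist). Let N = A − (-5)·I. Computing rank(N^1) = 2, rank(N^2) = 1, rank(N^3) = 0; the number of blocks of size ≥ j is rank(N^{j−1}) − rank(N^j), giving [2, 1, 1]. So we have 1 block(s) of size 3, 1 block(s) of size 1 → block sizes [3, 1]

Assembling the blocks gives a Jordan form
J =
  [-5,  1,  0,  0]
  [ 0, -5,  1,  0]
  [ 0,  0, -5,  0]
  [ 0,  0,  0, -5]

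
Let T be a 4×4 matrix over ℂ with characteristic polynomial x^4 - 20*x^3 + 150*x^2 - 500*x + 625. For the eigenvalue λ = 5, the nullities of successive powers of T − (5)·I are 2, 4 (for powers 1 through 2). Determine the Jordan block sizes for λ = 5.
Block sizes for λ = 5: [2, 2]

From the dimensions of kernels of powers, the number of Jordan blocks of size at least j is d_j − d_{j−1} where d_j = dim ker(N^j) (with d_0 = 0). Computing the differences gives [2, 2].
The number of blocks of size exactly k is (#blocks of size ≥ k) − (#blocks of size ≥ k + 1), so the partition is: 2 block(s) of size 2.
In nonincreasing order the block sizes are [2, 2].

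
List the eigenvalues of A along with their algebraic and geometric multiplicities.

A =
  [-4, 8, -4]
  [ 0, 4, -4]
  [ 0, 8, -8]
λ = -4: alg = 2, geom = 2; λ = 0: alg = 1, geom = 1

Step 1 — factor the characteristic polynomial to read off the algebraic multiplicities:
  χ_A(x) = x*(x + 4)^2

Step 2 — compute geometric multiplicities via the rank-nullity identity g(λ) = n − rank(A − λI):
  rank(A − (-4)·I) = 1, so dim ker(A − (-4)·I) = n − 1 = 2
  rank(A − (0)·I) = 2, so dim ker(A − (0)·I) = n − 2 = 1

Summary:
  λ = -4: algebraic multiplicity = 2, geometric multiplicity = 2
  λ = 0: algebraic multiplicity = 1, geometric multiplicity = 1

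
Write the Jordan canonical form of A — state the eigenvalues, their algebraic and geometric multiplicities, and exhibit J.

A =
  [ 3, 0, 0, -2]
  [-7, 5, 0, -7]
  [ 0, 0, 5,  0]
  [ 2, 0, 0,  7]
J_2(5) ⊕ J_1(5) ⊕ J_1(5)

The characteristic polynomial is
  det(x·I − A) = x^4 - 20*x^3 + 150*x^2 - 500*x + 625 = (x - 5)^4

Eigenvalues and multiplicities (the geometric multiplicity of λ is n − rank(A − λI), which equals the number of Jordan blocks for λ):
  λ = 5: algebraic multiplicity = 4, geometric multiplicity = 3

Determining the block sizes for each eigenvalue:
  λ = 5: 3 blocks summing to 4 forces exactly one block of size 2 and the rest size 1 → block sizes [2, 1, 1]

Assembling the blocks gives a Jordan form
J =
  [5, 1, 0, 0]
  [0, 5, 0, 0]
  [0, 0, 5, 0]
  [0, 0, 0, 5]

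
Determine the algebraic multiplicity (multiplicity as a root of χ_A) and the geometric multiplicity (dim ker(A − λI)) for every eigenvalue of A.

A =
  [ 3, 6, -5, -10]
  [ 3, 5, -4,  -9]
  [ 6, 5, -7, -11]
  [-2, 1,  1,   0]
λ = -1: alg = 3, geom = 1; λ = 4: alg = 1, geom = 1

Step 1 — factor the characteristic polynomial to read off the algebraic multiplicities:
  χ_A(x) = (x - 4)*(x + 1)^3

Step 2 — compute geometric multiplicities via the rank-nullity identity g(λ) = n − rank(A − λI):
  rank(A − (-1)·I) = 3, so dim ker(A − (-1)·I) = n − 3 = 1
  rank(A − (4)·I) = 3, so dim ker(A − (4)·I) = n − 3 = 1

Summary:
  λ = -1: algebraic multiplicity = 3, geometric multiplicity = 1
  λ = 4: algebraic multiplicity = 1, geometric multiplicity = 1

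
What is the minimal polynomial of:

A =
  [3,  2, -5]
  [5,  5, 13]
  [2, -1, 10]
x^3 - 18*x^2 + 108*x - 216

The characteristic polynomial is χ_A(x) = (x - 6)^3, so the eigenvalues are known. The minimal polynomial is
  m_A(x) = Π_λ (x − λ)^{k_λ}
where k_λ is the size of the *largest* Jordan block for λ (equivalently, the smallest k with (A − λI)^k v = 0 for every generalised eigenvector v of λ).

  λ = 6: largest Jordan block has size 3, contributing (x − 6)^3

So m_A(x) = (x - 6)^3 = x^3 - 18*x^2 + 108*x - 216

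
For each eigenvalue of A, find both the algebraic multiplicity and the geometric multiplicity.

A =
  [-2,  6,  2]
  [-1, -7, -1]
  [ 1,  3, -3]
λ = -4: alg = 3, geom = 2

Step 1 — factor the characteristic polynomial to read off the algebraic multiplicities:
  χ_A(x) = (x + 4)^3

Step 2 — compute geometric multiplicities via the rank-nullity identity g(λ) = n − rank(A − λI):
  rank(A − (-4)·I) = 1, so dim ker(A − (-4)·I) = n − 1 = 2

Summary:
  λ = -4: algebraic multiplicity = 3, geometric multiplicity = 2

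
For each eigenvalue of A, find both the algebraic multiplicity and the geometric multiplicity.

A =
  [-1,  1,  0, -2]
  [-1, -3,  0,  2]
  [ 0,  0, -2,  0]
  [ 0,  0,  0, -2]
λ = -2: alg = 4, geom = 3

Step 1 — factor the characteristic polynomial to read off the algebraic multiplicities:
  χ_A(x) = (x + 2)^4

Step 2 — compute geometric multiplicities via the rank-nullity identity g(λ) = n − rank(A − λI):
  rank(A − (-2)·I) = 1, so dim ker(A − (-2)·I) = n − 1 = 3

Summary:
  λ = -2: algebraic multiplicity = 4, geometric multiplicity = 3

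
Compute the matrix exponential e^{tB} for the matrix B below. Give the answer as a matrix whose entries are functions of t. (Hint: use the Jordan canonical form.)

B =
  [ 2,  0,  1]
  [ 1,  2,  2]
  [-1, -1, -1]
e^{tB} =
  [t*exp(t) + exp(t), -t^2*exp(t)/2, -t^2*exp(t)/2 + t*exp(t)]
  [t*exp(t), -t^2*exp(t)/2 + t*exp(t) + exp(t), -t^2*exp(t)/2 + 2*t*exp(t)]
  [-t*exp(t), t^2*exp(t)/2 - t*exp(t), t^2*exp(t)/2 - 2*t*exp(t) + exp(t)]

Strategy: write B = P · J · P⁻¹ where J is a Jordan canonical form, so e^{tB} = P · e^{tJ} · P⁻¹, and e^{tJ} can be computed block-by-block.

B has Jordan form
J =
  [1, 1, 0]
  [0, 1, 1]
  [0, 0, 1]
(up to reordering of blocks).

Per-block formulas:
  For a 3×3 Jordan block J_3(1): exp(t · J_3(1)) = e^(1t)·(I + t·N + (t^2/2)·N^2), where N is the 3×3 nilpotent shift.

After assembling e^{tJ} and conjugating by P, we get:

e^{tB} =
  [t*exp(t) + exp(t), -t^2*exp(t)/2, -t^2*exp(t)/2 + t*exp(t)]
  [t*exp(t), -t^2*exp(t)/2 + t*exp(t) + exp(t), -t^2*exp(t)/2 + 2*t*exp(t)]
  [-t*exp(t), t^2*exp(t)/2 - t*exp(t), t^2*exp(t)/2 - 2*t*exp(t) + exp(t)]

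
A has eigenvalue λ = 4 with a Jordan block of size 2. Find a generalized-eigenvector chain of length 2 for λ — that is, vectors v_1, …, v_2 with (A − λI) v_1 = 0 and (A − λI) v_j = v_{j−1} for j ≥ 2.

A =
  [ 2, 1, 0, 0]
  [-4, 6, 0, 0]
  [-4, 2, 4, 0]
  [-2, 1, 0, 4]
A Jordan chain for λ = 4 of length 2:
v_1 = (-2, -4, -4, -2)ᵀ
v_2 = (1, 0, 0, 0)ᵀ

Let N = A − (4)·I. We want v_2 with N^2 v_2 = 0 but N^1 v_2 ≠ 0; then v_{j-1} := N · v_j for j = 2, …, 2.

Pick v_2 = (1, 0, 0, 0)ᵀ.
Then v_1 = N · v_2 = (-2, -4, -4, -2)ᵀ.

Sanity check: (A − (4)·I) v_1 = (0, 0, 0, 0)ᵀ = 0. ✓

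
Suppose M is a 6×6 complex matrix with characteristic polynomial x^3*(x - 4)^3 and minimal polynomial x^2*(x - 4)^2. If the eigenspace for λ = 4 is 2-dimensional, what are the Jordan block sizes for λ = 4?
Block sizes for λ = 4: [2, 1]

Step 1 — from the characteristic polynomial, algebraic multiplicity of λ = 4 is 3. From dim ker(M − (4)·I) = 2, there are exactly 2 Jordan blocks for λ = 4.
Step 2 — from the minimal polynomial, the factor (x − 4)^2 tells us the largest block for λ = 4 has size 2.
Step 3 — with total size 3, 2 blocks, and largest block 2, the block sizes (in nonincreasing order) are [2, 1].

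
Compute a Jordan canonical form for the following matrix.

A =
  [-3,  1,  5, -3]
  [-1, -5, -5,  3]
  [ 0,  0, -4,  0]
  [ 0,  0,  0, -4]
J_2(-4) ⊕ J_1(-4) ⊕ J_1(-4)

The characteristic polynomial is
  det(x·I − A) = x^4 + 16*x^3 + 96*x^2 + 256*x + 256 = (x + 4)^4

Eigenvalues and multiplicities (the geometric multiplicity of λ is n − rank(A − λI), which equals the number of Jordan blocks for λ):
  λ = -4: algebraic multiplicity = 4, geometric multiplicity = 3

Determining the block sizes for each eigenvalue:
  λ = -4: 3 blocks summing to 4 forces exactly one block of size 2 and the rest size 1 → block sizes [2, 1, 1]

Assembling the blocks gives a Jordan form
J =
  [-4,  1,  0,  0]
  [ 0, -4,  0,  0]
  [ 0,  0, -4,  0]
  [ 0,  0,  0, -4]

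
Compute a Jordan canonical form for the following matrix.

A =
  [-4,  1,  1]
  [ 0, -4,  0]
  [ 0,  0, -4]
J_2(-4) ⊕ J_1(-4)

The characteristic polynomial is
  det(x·I − A) = x^3 + 12*x^2 + 48*x + 64 = (x + 4)^3

Eigenvalues and multiplicities (the geometric multiplicity of λ is n − rank(A − λI), which equals the number of Jordan blocks for λ):
  λ = -4: algebraic multiplicity = 3, geometric multiplicity = 2

Determining the block sizes for each eigenvalue:
  λ = -4: 2 blocks summing to 3 forces exactly one block of size 2 and the rest size 1 → block sizes [2, 1]

Assembling the blocks gives a Jordan form
J =
  [-4,  1,  0]
  [ 0, -4,  0]
  [ 0,  0, -4]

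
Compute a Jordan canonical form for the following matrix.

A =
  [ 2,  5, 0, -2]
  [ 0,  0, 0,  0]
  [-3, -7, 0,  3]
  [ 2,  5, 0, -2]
J_2(0) ⊕ J_2(0)

The characteristic polynomial is
  det(x·I − A) = x^4

Eigenvalues and multiplicities (the geometric multiplicity of λ is n − rank(A − λI), which equals the number of Jordan blocks for λ):
  λ = 0: algebraic multiplicity = 4, geometric multiplicity = 2

Determining the block sizes for each eigenvalue:
  λ = 0: with am = 4 and gm = 2, the partition is not yet determined (e.g. several partitions of 4 into 2 parts exist). Let N = A − (0)·I. Computing rank(N^1) = 2, rank(N^2) = 0; the number of blocks of size ≥ j is rank(N^{j−1}) − rank(N^j), giving [2, 2]. So we have 2 block(s) of size 2 → block sizes [2, 2]

Assembling the blocks gives a Jordan form
J =
  [0, 1, 0, 0]
  [0, 0, 0, 0]
  [0, 0, 0, 1]
  [0, 0, 0, 0]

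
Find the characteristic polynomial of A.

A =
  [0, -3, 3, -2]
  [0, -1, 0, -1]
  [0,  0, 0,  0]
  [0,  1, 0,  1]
x^4

Expanding det(x·I − A) (e.g. by cofactor expansion or by noting that A is similar to its Jordan form J, which has the same characteristic polynomial as A) gives
  χ_A(x) = x^4
which factors as x^4. The eigenvalues (with algebraic multiplicities) are λ = 0 with multiplicity 4.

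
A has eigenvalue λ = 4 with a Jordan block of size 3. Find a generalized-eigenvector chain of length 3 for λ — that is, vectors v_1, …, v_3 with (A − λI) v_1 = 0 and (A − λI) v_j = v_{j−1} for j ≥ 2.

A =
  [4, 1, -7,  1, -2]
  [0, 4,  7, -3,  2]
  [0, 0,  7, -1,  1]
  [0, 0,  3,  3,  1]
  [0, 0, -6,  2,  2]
A Jordan chain for λ = 4 of length 3:
v_1 = (1, 0, 0, 0, 0)ᵀ
v_2 = (-7, 7, 3, 3, -6)ᵀ
v_3 = (0, 0, 1, 0, 0)ᵀ

Let N = A − (4)·I. We want v_3 with N^3 v_3 = 0 but N^2 v_3 ≠ 0; then v_{j-1} := N · v_j for j = 3, …, 2.

Pick v_3 = (0, 0, 1, 0, 0)ᵀ.
Then v_2 = N · v_3 = (-7, 7, 3, 3, -6)ᵀ.
Then v_1 = N · v_2 = (1, 0, 0, 0, 0)ᵀ.

Sanity check: (A − (4)·I) v_1 = (0, 0, 0, 0, 0)ᵀ = 0. ✓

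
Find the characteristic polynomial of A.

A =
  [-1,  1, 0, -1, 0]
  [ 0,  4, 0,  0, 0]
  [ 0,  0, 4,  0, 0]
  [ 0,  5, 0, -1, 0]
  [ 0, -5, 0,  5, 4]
x^5 - 10*x^4 + 25*x^3 + 20*x^2 - 80*x - 64

Expanding det(x·I − A) (e.g. by cofactor expansion or by noting that A is similar to its Jordan form J, which has the same characteristic polynomial as A) gives
  χ_A(x) = x^5 - 10*x^4 + 25*x^3 + 20*x^2 - 80*x - 64
which factors as (x - 4)^3*(x + 1)^2. The eigenvalues (with algebraic multiplicities) are λ = -1 with multiplicity 2, λ = 4 with multiplicity 3.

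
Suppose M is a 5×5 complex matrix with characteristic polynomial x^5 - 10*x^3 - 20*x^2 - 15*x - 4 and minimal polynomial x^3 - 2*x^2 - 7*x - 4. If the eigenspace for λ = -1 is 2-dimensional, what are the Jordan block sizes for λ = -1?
Block sizes for λ = -1: [2, 2]

Step 1 — from the characteristic polynomial, algebraic multiplicity of λ = -1 is 4. From dim ker(M − (-1)·I) = 2, there are exactly 2 Jordan blocks for λ = -1.
Step 2 — from the minimal polynomial, the factor (x + 1)^2 tells us the largest block for λ = -1 has size 2.
Step 3 — with total size 4, 2 blocks, and largest block 2, the block sizes (in nonincreasing order) are [2, 2].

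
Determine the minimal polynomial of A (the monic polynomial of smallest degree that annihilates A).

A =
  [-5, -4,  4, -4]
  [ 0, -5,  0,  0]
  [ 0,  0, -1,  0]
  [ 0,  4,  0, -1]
x^2 + 6*x + 5

The characteristic polynomial is χ_A(x) = (x + 1)^2*(x + 5)^2, so the eigenvalues are known. The minimal polynomial is
  m_A(x) = Π_λ (x − λ)^{k_λ}
where k_λ is the size of the *largest* Jordan block for λ (equivalently, the smallest k with (A − λI)^k v = 0 for every generalised eigenvector v of λ).

  λ = -5: largest Jordan block has size 1, contributing (x + 5)
  λ = -1: largest Jordan block has size 1, contributing (x + 1)

So m_A(x) = (x + 1)*(x + 5) = x^2 + 6*x + 5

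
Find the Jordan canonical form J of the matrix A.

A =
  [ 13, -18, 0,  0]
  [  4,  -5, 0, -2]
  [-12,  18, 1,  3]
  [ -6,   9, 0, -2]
J_2(1) ⊕ J_1(1) ⊕ J_1(4)

The characteristic polynomial is
  det(x·I − A) = x^4 - 7*x^3 + 15*x^2 - 13*x + 4 = (x - 4)*(x - 1)^3

Eigenvalues and multiplicities (the geometric multiplicity of λ is n − rank(A − λI), which equals the number of Jordan blocks for λ):
  λ = 1: algebraic multiplicity = 3, geometric multiplicity = 2
  λ = 4: algebraic multiplicity = 1, geometric multiplicity = 1

Determining the block sizes for each eigenvalue:
  λ = 1: 2 blocks summing to 3 forces exactly one block of size 2 and the rest size 1 → block sizes [2, 1]
  λ = 4: one block (gm = 1), so the single block has size am = 1 → block sizes [1]

Assembling the blocks gives a Jordan form
J =
  [1, 1, 0, 0]
  [0, 1, 0, 0]
  [0, 0, 1, 0]
  [0, 0, 0, 4]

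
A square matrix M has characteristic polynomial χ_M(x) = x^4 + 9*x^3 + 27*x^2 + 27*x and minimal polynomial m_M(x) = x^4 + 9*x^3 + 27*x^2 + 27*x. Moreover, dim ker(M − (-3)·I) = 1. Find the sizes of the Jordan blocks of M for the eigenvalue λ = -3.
Block sizes for λ = -3: [3]

Step 1 — from the characteristic polynomial, algebraic multiplicity of λ = -3 is 3. From dim ker(M − (-3)·I) = 1, there are exactly 1 Jordan blocks for λ = -3.
Step 2 — from the minimal polynomial, the factor (x + 3)^3 tells us the largest block for λ = -3 has size 3.
Step 3 — with total size 3, 1 blocks, and largest block 3, the block sizes (in nonincreasing order) are [3].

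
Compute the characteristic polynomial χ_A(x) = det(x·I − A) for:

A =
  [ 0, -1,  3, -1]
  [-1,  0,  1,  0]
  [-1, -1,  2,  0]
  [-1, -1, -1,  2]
x^4 - 4*x^3 + 6*x^2 - 4*x + 1

Expanding det(x·I − A) (e.g. by cofactor expansion or by noting that A is similar to its Jordan form J, which has the same characteristic polynomial as A) gives
  χ_A(x) = x^4 - 4*x^3 + 6*x^2 - 4*x + 1
which factors as (x - 1)^4. The eigenvalues (with algebraic multiplicities) are λ = 1 with multiplicity 4.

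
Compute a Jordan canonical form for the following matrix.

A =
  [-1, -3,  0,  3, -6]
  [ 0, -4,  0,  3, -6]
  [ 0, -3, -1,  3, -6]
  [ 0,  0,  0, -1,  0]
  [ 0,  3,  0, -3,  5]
J_1(-1) ⊕ J_1(-1) ⊕ J_1(-1) ⊕ J_1(-1) ⊕ J_1(2)

The characteristic polynomial is
  det(x·I − A) = x^5 + 2*x^4 - 2*x^3 - 8*x^2 - 7*x - 2 = (x - 2)*(x + 1)^4

Eigenvalues and multiplicities (the geometric multiplicity of λ is n − rank(A − λI), which equals the number of Jordan blocks for λ):
  λ = -1: algebraic multiplicity = 4, geometric multiplicity = 4
  λ = 2: algebraic multiplicity = 1, geometric multiplicity = 1

Determining the block sizes for each eigenvalue:
  λ = -1: gm = am = 4, so every block has size 1 → block sizes [1, 1, 1, 1]
  λ = 2: one block (gm = 1), so the single block has size am = 1 → block sizes [1]

Assembling the blocks gives a Jordan form
J =
  [-1,  0,  0,  0, 0]
  [ 0, -1,  0,  0, 0]
  [ 0,  0, -1,  0, 0]
  [ 0,  0,  0, -1, 0]
  [ 0,  0,  0,  0, 2]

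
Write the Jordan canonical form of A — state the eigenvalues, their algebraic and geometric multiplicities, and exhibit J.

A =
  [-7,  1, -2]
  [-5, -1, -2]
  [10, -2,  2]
J_2(-2) ⊕ J_1(-2)

The characteristic polynomial is
  det(x·I − A) = x^3 + 6*x^2 + 12*x + 8 = (x + 2)^3

Eigenvalues and multiplicities (the geometric multiplicity of λ is n − rank(A − λI), which equals the number of Jordan blocks for λ):
  λ = -2: algebraic multiplicity = 3, geometric multiplicity = 2

Determining the block sizes for each eigenvalue:
  λ = -2: 2 blocks summing to 3 forces exactly one block of size 2 and the rest size 1 → block sizes [2, 1]

Assembling the blocks gives a Jordan form
J =
  [-2,  1,  0]
  [ 0, -2,  0]
  [ 0,  0, -2]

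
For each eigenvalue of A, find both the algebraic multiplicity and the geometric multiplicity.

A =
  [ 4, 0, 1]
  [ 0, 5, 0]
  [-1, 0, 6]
λ = 5: alg = 3, geom = 2

Step 1 — factor the characteristic polynomial to read off the algebraic multiplicities:
  χ_A(x) = (x - 5)^3

Step 2 — compute geometric multiplicities via the rank-nullity identity g(λ) = n − rank(A − λI):
  rank(A − (5)·I) = 1, so dim ker(A − (5)·I) = n − 1 = 2

Summary:
  λ = 5: algebraic multiplicity = 3, geometric multiplicity = 2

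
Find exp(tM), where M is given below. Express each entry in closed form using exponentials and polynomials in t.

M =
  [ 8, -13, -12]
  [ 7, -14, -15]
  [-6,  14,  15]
e^{tM} =
  [3*t^2*exp(3*t) + 5*t*exp(3*t) + exp(3*t), -6*t^2*exp(3*t) - 13*t*exp(3*t), -9*t^2*exp(3*t)/2 - 12*t*exp(3*t)]
  [3*t^2*exp(3*t) + 7*t*exp(3*t), -6*t^2*exp(3*t) - 17*t*exp(3*t) + exp(3*t), -9*t^2*exp(3*t)/2 - 15*t*exp(3*t)]
  [-2*t^2*exp(3*t) - 6*t*exp(3*t), 4*t^2*exp(3*t) + 14*t*exp(3*t), 3*t^2*exp(3*t) + 12*t*exp(3*t) + exp(3*t)]

Strategy: write M = P · J · P⁻¹ where J is a Jordan canonical form, so e^{tM} = P · e^{tJ} · P⁻¹, and e^{tJ} can be computed block-by-block.

M has Jordan form
J =
  [3, 1, 0]
  [0, 3, 1]
  [0, 0, 3]
(up to reordering of blocks).

Per-block formulas:
  For a 3×3 Jordan block J_3(3): exp(t · J_3(3)) = e^(3t)·(I + t·N + (t^2/2)·N^2), where N is the 3×3 nilpotent shift.

After assembling e^{tJ} and conjugating by P, we get:

e^{tM} =
  [3*t^2*exp(3*t) + 5*t*exp(3*t) + exp(3*t), -6*t^2*exp(3*t) - 13*t*exp(3*t), -9*t^2*exp(3*t)/2 - 12*t*exp(3*t)]
  [3*t^2*exp(3*t) + 7*t*exp(3*t), -6*t^2*exp(3*t) - 17*t*exp(3*t) + exp(3*t), -9*t^2*exp(3*t)/2 - 15*t*exp(3*t)]
  [-2*t^2*exp(3*t) - 6*t*exp(3*t), 4*t^2*exp(3*t) + 14*t*exp(3*t), 3*t^2*exp(3*t) + 12*t*exp(3*t) + exp(3*t)]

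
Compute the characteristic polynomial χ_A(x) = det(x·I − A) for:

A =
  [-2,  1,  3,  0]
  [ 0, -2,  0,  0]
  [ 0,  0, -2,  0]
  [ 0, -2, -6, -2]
x^4 + 8*x^3 + 24*x^2 + 32*x + 16

Expanding det(x·I − A) (e.g. by cofactor expansion or by noting that A is similar to its Jordan form J, which has the same characteristic polynomial as A) gives
  χ_A(x) = x^4 + 8*x^3 + 24*x^2 + 32*x + 16
which factors as (x + 2)^4. The eigenvalues (with algebraic multiplicities) are λ = -2 with multiplicity 4.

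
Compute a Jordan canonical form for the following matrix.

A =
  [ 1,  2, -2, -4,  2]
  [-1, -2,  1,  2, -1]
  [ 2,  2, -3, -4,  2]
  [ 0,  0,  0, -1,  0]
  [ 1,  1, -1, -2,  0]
J_2(-1) ⊕ J_1(-1) ⊕ J_1(-1) ⊕ J_1(-1)

The characteristic polynomial is
  det(x·I − A) = x^5 + 5*x^4 + 10*x^3 + 10*x^2 + 5*x + 1 = (x + 1)^5

Eigenvalues and multiplicities (the geometric multiplicity of λ is n − rank(A − λI), which equals the number of Jordan blocks for λ):
  λ = -1: algebraic multiplicity = 5, geometric multiplicity = 4

Determining the block sizes for each eigenvalue:
  λ = -1: 4 blocks summing to 5 forces exactly one block of size 2 and the rest size 1 → block sizes [2, 1, 1, 1]

Assembling the blocks gives a Jordan form
J =
  [-1,  1,  0,  0,  0]
  [ 0, -1,  0,  0,  0]
  [ 0,  0, -1,  0,  0]
  [ 0,  0,  0, -1,  0]
  [ 0,  0,  0,  0, -1]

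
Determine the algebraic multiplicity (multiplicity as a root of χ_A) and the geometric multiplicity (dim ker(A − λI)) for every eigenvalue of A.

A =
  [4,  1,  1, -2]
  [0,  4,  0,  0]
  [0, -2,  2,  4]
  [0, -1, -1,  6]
λ = 4: alg = 4, geom = 3

Step 1 — factor the characteristic polynomial to read off the algebraic multiplicities:
  χ_A(x) = (x - 4)^4

Step 2 — compute geometric multiplicities via the rank-nullity identity g(λ) = n − rank(A − λI):
  rank(A − (4)·I) = 1, so dim ker(A − (4)·I) = n − 1 = 3

Summary:
  λ = 4: algebraic multiplicity = 4, geometric multiplicity = 3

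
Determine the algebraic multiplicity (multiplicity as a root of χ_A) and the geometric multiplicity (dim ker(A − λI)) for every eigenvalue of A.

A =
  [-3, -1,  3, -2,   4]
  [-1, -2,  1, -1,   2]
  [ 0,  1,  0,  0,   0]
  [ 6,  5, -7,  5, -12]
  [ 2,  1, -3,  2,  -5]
λ = -1: alg = 5, geom = 3

Step 1 — factor the characteristic polynomial to read off the algebraic multiplicities:
  χ_A(x) = (x + 1)^5

Step 2 — compute geometric multiplicities via the rank-nullity identity g(λ) = n − rank(A − λI):
  rank(A − (-1)·I) = 2, so dim ker(A − (-1)·I) = n − 2 = 3

Summary:
  λ = -1: algebraic multiplicity = 5, geometric multiplicity = 3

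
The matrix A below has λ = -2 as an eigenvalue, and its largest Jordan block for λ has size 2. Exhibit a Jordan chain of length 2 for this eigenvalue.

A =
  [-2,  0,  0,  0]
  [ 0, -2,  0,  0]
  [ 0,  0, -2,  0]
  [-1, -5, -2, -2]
A Jordan chain for λ = -2 of length 2:
v_1 = (0, 0, 0, -1)ᵀ
v_2 = (1, 0, 0, 0)ᵀ

Let N = A − (-2)·I. We want v_2 with N^2 v_2 = 0 but N^1 v_2 ≠ 0; then v_{j-1} := N · v_j for j = 2, …, 2.

Pick v_2 = (1, 0, 0, 0)ᵀ.
Then v_1 = N · v_2 = (0, 0, 0, -1)ᵀ.

Sanity check: (A − (-2)·I) v_1 = (0, 0, 0, 0)ᵀ = 0. ✓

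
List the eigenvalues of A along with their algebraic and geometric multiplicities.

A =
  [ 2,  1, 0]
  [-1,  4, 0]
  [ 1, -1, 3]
λ = 3: alg = 3, geom = 2

Step 1 — factor the characteristic polynomial to read off the algebraic multiplicities:
  χ_A(x) = (x - 3)^3

Step 2 — compute geometric multiplicities via the rank-nullity identity g(λ) = n − rank(A − λI):
  rank(A − (3)·I) = 1, so dim ker(A − (3)·I) = n − 1 = 2

Summary:
  λ = 3: algebraic multiplicity = 3, geometric multiplicity = 2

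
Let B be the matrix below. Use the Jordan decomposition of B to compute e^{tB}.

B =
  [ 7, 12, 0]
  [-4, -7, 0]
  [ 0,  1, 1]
e^{tB} =
  [4*exp(t) - 3*exp(-t), 6*exp(t) - 6*exp(-t), 0]
  [-2*exp(t) + 2*exp(-t), -3*exp(t) + 4*exp(-t), 0]
  [-2*t*exp(t) + exp(t) - exp(-t), -3*t*exp(t) + 2*exp(t) - 2*exp(-t), exp(t)]

Strategy: write B = P · J · P⁻¹ where J is a Jordan canonical form, so e^{tB} = P · e^{tJ} · P⁻¹, and e^{tJ} can be computed block-by-block.

B has Jordan form
J =
  [-1, 0, 0]
  [ 0, 1, 1]
  [ 0, 0, 1]
(up to reordering of blocks).

Per-block formulas:
  For a 2×2 Jordan block J_2(1): exp(t · J_2(1)) = e^(1t)·(I + t·N), where N is the 2×2 nilpotent shift.
  For a 1×1 block at λ = -1: exp(t · [-1]) = [e^(-1t)].

After assembling e^{tJ} and conjugating by P, we get:

e^{tB} =
  [4*exp(t) - 3*exp(-t), 6*exp(t) - 6*exp(-t), 0]
  [-2*exp(t) + 2*exp(-t), -3*exp(t) + 4*exp(-t), 0]
  [-2*t*exp(t) + exp(t) - exp(-t), -3*t*exp(t) + 2*exp(t) - 2*exp(-t), exp(t)]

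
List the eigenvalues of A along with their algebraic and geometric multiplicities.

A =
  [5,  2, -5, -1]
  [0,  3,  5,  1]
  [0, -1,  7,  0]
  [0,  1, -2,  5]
λ = 5: alg = 4, geom = 2

Step 1 — factor the characteristic polynomial to read off the algebraic multiplicities:
  χ_A(x) = (x - 5)^4

Step 2 — compute geometric multiplicities via the rank-nullity identity g(λ) = n − rank(A − λI):
  rank(A − (5)·I) = 2, so dim ker(A − (5)·I) = n − 2 = 2

Summary:
  λ = 5: algebraic multiplicity = 4, geometric multiplicity = 2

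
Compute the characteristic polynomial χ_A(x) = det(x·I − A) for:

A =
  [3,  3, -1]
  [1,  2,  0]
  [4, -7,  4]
x^3 - 9*x^2 + 27*x - 27

Expanding det(x·I − A) (e.g. by cofactor expansion or by noting that A is similar to its Jordan form J, which has the same characteristic polynomial as A) gives
  χ_A(x) = x^3 - 9*x^2 + 27*x - 27
which factors as (x - 3)^3. The eigenvalues (with algebraic multiplicities) are λ = 3 with multiplicity 3.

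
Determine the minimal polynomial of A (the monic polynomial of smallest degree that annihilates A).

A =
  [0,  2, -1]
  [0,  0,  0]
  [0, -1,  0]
x^3

The characteristic polynomial is χ_A(x) = x^3, so the eigenvalues are known. The minimal polynomial is
  m_A(x) = Π_λ (x − λ)^{k_λ}
where k_λ is the size of the *largest* Jordan block for λ (equivalently, the smallest k with (A − λI)^k v = 0 for every generalised eigenvector v of λ).

  λ = 0: largest Jordan block has size 3, contributing (x − 0)^3

So m_A(x) = x^3 = x^3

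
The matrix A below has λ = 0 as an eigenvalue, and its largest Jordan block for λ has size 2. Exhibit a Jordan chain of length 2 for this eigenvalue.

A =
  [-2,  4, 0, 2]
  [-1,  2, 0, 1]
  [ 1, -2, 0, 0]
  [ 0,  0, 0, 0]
A Jordan chain for λ = 0 of length 2:
v_1 = (-2, -1, 1, 0)ᵀ
v_2 = (1, 0, 0, 0)ᵀ

Let N = A − (0)·I. We want v_2 with N^2 v_2 = 0 but N^1 v_2 ≠ 0; then v_{j-1} := N · v_j for j = 2, …, 2.

Pick v_2 = (1, 0, 0, 0)ᵀ.
Then v_1 = N · v_2 = (-2, -1, 1, 0)ᵀ.

Sanity check: (A − (0)·I) v_1 = (0, 0, 0, 0)ᵀ = 0. ✓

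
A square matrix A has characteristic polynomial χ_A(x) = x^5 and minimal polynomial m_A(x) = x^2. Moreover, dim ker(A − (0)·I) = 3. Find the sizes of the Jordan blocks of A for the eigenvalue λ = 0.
Block sizes for λ = 0: [2, 2, 1]

Step 1 — from the characteristic polynomial, algebraic multiplicity of λ = 0 is 5. From dim ker(A − (0)·I) = 3, there are exactly 3 Jordan blocks for λ = 0.
Step 2 — from the minimal polynomial, the factor (x − 0)^2 tells us the largest block for λ = 0 has size 2.
Step 3 — with total size 5, 3 blocks, and largest block 2, the block sizes (in nonincreasing order) are [2, 2, 1].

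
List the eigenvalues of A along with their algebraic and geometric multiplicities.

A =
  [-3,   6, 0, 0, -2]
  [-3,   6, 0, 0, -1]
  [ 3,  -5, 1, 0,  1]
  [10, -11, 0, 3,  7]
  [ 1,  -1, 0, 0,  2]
λ = 1: alg = 3, geom = 2; λ = 3: alg = 2, geom = 1

Step 1 — factor the characteristic polynomial to read off the algebraic multiplicities:
  χ_A(x) = (x - 3)^2*(x - 1)^3

Step 2 — compute geometric multiplicities via the rank-nullity identity g(λ) = n − rank(A − λI):
  rank(A − (1)·I) = 3, so dim ker(A − (1)·I) = n − 3 = 2
  rank(A − (3)·I) = 4, so dim ker(A − (3)·I) = n − 4 = 1

Summary:
  λ = 1: algebraic multiplicity = 3, geometric multiplicity = 2
  λ = 3: algebraic multiplicity = 2, geometric multiplicity = 1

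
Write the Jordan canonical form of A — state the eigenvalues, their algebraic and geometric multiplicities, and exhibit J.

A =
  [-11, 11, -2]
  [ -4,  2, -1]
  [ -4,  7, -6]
J_3(-5)

The characteristic polynomial is
  det(x·I − A) = x^3 + 15*x^2 + 75*x + 125 = (x + 5)^3

Eigenvalues and multiplicities (the geometric multiplicity of λ is n − rank(A − λI), which equals the number of Jordan blocks for λ):
  λ = -5: algebraic multiplicity = 3, geometric multiplicity = 1

Determining the block sizes for each eigenvalue:
  λ = -5: one block (gm = 1), so the single block has size am = 3 → block sizes [3]

Assembling the blocks gives a Jordan form
J =
  [-5,  1,  0]
  [ 0, -5,  1]
  [ 0,  0, -5]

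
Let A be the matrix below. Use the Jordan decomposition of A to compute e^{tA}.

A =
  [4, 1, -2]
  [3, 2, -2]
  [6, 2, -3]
e^{tA} =
  [3*t*exp(t) + exp(t), t*exp(t), -2*t*exp(t)]
  [3*t*exp(t), t*exp(t) + exp(t), -2*t*exp(t)]
  [6*t*exp(t), 2*t*exp(t), -4*t*exp(t) + exp(t)]

Strategy: write A = P · J · P⁻¹ where J is a Jordan canonical form, so e^{tA} = P · e^{tJ} · P⁻¹, and e^{tJ} can be computed block-by-block.

A has Jordan form
J =
  [1, 1, 0]
  [0, 1, 0]
  [0, 0, 1]
(up to reordering of blocks).

Per-block formulas:
  For a 1×1 block at λ = 1: exp(t · [1]) = [e^(1t)].
  For a 2×2 Jordan block J_2(1): exp(t · J_2(1)) = e^(1t)·(I + t·N), where N is the 2×2 nilpotent shift.

After assembling e^{tJ} and conjugating by P, we get:

e^{tA} =
  [3*t*exp(t) + exp(t), t*exp(t), -2*t*exp(t)]
  [3*t*exp(t), t*exp(t) + exp(t), -2*t*exp(t)]
  [6*t*exp(t), 2*t*exp(t), -4*t*exp(t) + exp(t)]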